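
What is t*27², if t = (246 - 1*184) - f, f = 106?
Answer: -32076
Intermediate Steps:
t = -44 (t = (246 - 1*184) - 1*106 = (246 - 184) - 106 = 62 - 106 = -44)
t*27² = -44*27² = -44*729 = -32076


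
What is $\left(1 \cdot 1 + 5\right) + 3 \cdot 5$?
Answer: $21$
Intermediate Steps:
$\left(1 \cdot 1 + 5\right) + 3 \cdot 5 = \left(1 + 5\right) + 15 = 6 + 15 = 21$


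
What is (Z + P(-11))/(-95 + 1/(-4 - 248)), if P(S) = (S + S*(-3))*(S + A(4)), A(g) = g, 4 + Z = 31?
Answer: 32004/23941 ≈ 1.3368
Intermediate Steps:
Z = 27 (Z = -4 + 31 = 27)
P(S) = -2*S*(4 + S) (P(S) = (S + S*(-3))*(S + 4) = (S - 3*S)*(4 + S) = (-2*S)*(4 + S) = -2*S*(4 + S))
(Z + P(-11))/(-95 + 1/(-4 - 248)) = (27 - 2*(-11)*(4 - 11))/(-95 + 1/(-4 - 248)) = (27 - 2*(-11)*(-7))/(-95 + 1/(-252)) = (27 - 154)/(-95 - 1/252) = -127/(-23941/252) = -127*(-252/23941) = 32004/23941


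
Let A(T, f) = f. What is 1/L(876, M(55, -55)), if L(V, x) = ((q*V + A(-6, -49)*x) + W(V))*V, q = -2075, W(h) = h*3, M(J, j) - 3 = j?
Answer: -1/1587771024 ≈ -6.2981e-10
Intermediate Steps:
M(J, j) = 3 + j
W(h) = 3*h
L(V, x) = V*(-2072*V - 49*x) (L(V, x) = ((-2075*V - 49*x) + 3*V)*V = (-2072*V - 49*x)*V = V*(-2072*V - 49*x))
1/L(876, M(55, -55)) = 1/(7*876*(-296*876 - 7*(3 - 55))) = 1/(7*876*(-259296 - 7*(-52))) = 1/(7*876*(-259296 + 364)) = 1/(7*876*(-258932)) = 1/(-1587771024) = -1/1587771024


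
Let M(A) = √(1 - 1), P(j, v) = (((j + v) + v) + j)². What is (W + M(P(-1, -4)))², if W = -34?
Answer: 1156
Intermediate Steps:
P(j, v) = (2*j + 2*v)² (P(j, v) = ((j + 2*v) + j)² = (2*j + 2*v)²)
M(A) = 0 (M(A) = √0 = 0)
(W + M(P(-1, -4)))² = (-34 + 0)² = (-34)² = 1156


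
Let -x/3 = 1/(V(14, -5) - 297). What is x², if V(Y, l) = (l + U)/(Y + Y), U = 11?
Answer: 196/1918225 ≈ 0.00010218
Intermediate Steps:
V(Y, l) = (11 + l)/(2*Y) (V(Y, l) = (l + 11)/(Y + Y) = (11 + l)/((2*Y)) = (11 + l)*(1/(2*Y)) = (11 + l)/(2*Y))
x = 14/1385 (x = -3/((½)*(11 - 5)/14 - 297) = -3/((½)*(1/14)*6 - 297) = -3/(3/14 - 297) = -3/(-4155/14) = -3*(-14/4155) = 14/1385 ≈ 0.010108)
x² = (14/1385)² = 196/1918225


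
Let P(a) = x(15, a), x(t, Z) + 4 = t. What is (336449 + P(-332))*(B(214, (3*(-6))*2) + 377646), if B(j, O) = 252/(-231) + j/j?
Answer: 1397690168300/11 ≈ 1.2706e+11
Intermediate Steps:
x(t, Z) = -4 + t
P(a) = 11 (P(a) = -4 + 15 = 11)
B(j, O) = -1/11 (B(j, O) = 252*(-1/231) + 1 = -12/11 + 1 = -1/11)
(336449 + P(-332))*(B(214, (3*(-6))*2) + 377646) = (336449 + 11)*(-1/11 + 377646) = 336460*(4154105/11) = 1397690168300/11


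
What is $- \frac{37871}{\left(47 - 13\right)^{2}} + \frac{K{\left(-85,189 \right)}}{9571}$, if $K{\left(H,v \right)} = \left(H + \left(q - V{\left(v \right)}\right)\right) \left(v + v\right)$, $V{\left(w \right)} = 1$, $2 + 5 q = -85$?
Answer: $- \frac{119895833}{3254140} \approx -36.844$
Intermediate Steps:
$q = - \frac{87}{5}$ ($q = - \frac{2}{5} + \frac{1}{5} \left(-85\right) = - \frac{2}{5} - 17 = - \frac{87}{5} \approx -17.4$)
$K{\left(H,v \right)} = 2 v \left(- \frac{92}{5} + H\right)$ ($K{\left(H,v \right)} = \left(H - \frac{92}{5}\right) \left(v + v\right) = \left(H - \frac{92}{5}\right) 2 v = \left(- \frac{92}{5} + H\right) 2 v = 2 v \left(- \frac{92}{5} + H\right)$)
$- \frac{37871}{\left(47 - 13\right)^{2}} + \frac{K{\left(-85,189 \right)}}{9571} = - \frac{37871}{\left(47 - 13\right)^{2}} + \frac{\frac{2}{5} \cdot 189 \left(-92 + 5 \left(-85\right)\right)}{9571} = - \frac{37871}{34^{2}} + \frac{2}{5} \cdot 189 \left(-92 - 425\right) \frac{1}{9571} = - \frac{37871}{1156} + \frac{2}{5} \cdot 189 \left(-517\right) \frac{1}{9571} = \left(-37871\right) \frac{1}{1156} - \frac{195426}{47855} = - \frac{37871}{1156} - \frac{195426}{47855} = - \frac{119895833}{3254140}$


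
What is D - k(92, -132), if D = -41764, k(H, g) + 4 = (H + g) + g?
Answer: -41588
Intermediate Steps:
k(H, g) = -4 + H + 2*g (k(H, g) = -4 + ((H + g) + g) = -4 + (H + 2*g) = -4 + H + 2*g)
D - k(92, -132) = -41764 - (-4 + 92 + 2*(-132)) = -41764 - (-4 + 92 - 264) = -41764 - 1*(-176) = -41764 + 176 = -41588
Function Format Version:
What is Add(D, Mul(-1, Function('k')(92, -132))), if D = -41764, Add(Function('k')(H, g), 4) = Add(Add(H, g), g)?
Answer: -41588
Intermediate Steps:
Function('k')(H, g) = Add(-4, H, Mul(2, g)) (Function('k')(H, g) = Add(-4, Add(Add(H, g), g)) = Add(-4, Add(H, Mul(2, g))) = Add(-4, H, Mul(2, g)))
Add(D, Mul(-1, Function('k')(92, -132))) = Add(-41764, Mul(-1, Add(-4, 92, Mul(2, -132)))) = Add(-41764, Mul(-1, Add(-4, 92, -264))) = Add(-41764, Mul(-1, -176)) = Add(-41764, 176) = -41588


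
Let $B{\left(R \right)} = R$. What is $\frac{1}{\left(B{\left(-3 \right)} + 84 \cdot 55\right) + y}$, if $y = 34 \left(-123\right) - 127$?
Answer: $\frac{1}{308} \approx 0.0032468$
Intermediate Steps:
$y = -4309$ ($y = -4182 - 127 = -4309$)
$\frac{1}{\left(B{\left(-3 \right)} + 84 \cdot 55\right) + y} = \frac{1}{\left(-3 + 84 \cdot 55\right) - 4309} = \frac{1}{\left(-3 + 4620\right) - 4309} = \frac{1}{4617 - 4309} = \frac{1}{308}$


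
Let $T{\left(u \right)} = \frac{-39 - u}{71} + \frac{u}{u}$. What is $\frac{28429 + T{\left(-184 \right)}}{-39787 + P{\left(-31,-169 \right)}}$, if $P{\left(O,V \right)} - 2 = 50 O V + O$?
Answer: $\frac{2018675}{15771514} \approx 0.128$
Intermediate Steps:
$P{\left(O,V \right)} = 2 + O + 50 O V$ ($P{\left(O,V \right)} = 2 + \left(50 O V + O\right) = 2 + \left(O + 50 O V\right) = 2 + O + 50 O V$)
$T{\left(u \right)} = \frac{32}{71} - \frac{u}{71}$ ($T{\left(u \right)} = \left(-39 - u\right) \frac{1}{71} + 1 = \left(- \frac{39}{71} - \frac{u}{71}\right) + 1 = \frac{32}{71} - \frac{u}{71}$)
$\frac{28429 + T{\left(-184 \right)}}{-39787 + P{\left(-31,-169 \right)}} = \frac{28429 + \left(\frac{32}{71} - - \frac{184}{71}\right)}{-39787 + \left(2 - 31 + 50 \left(-31\right) \left(-169\right)\right)} = \frac{28429 + \left(\frac{32}{71} + \frac{184}{71}\right)}{-39787 + \left(2 - 31 + 261950\right)} = \frac{28429 + \frac{216}{71}}{-39787 + 261921} = \frac{2018675}{71 \cdot 222134} = \frac{2018675}{71} \cdot \frac{1}{222134} = \frac{2018675}{15771514}$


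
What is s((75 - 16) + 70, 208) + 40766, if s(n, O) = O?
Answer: 40974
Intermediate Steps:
s((75 - 16) + 70, 208) + 40766 = 208 + 40766 = 40974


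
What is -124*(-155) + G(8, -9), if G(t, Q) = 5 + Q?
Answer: 19216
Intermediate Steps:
-124*(-155) + G(8, -9) = -124*(-155) + (5 - 9) = 19220 - 4 = 19216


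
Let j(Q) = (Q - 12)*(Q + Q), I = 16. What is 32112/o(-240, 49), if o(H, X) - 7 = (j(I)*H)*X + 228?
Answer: -32112/1505045 ≈ -0.021336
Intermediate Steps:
j(Q) = 2*Q*(-12 + Q) (j(Q) = (-12 + Q)*(2*Q) = 2*Q*(-12 + Q))
o(H, X) = 235 + 128*H*X (o(H, X) = 7 + (((2*16*(-12 + 16))*H)*X + 228) = 7 + (((2*16*4)*H)*X + 228) = 7 + ((128*H)*X + 228) = 7 + (128*H*X + 228) = 7 + (228 + 128*H*X) = 235 + 128*H*X)
32112/o(-240, 49) = 32112/(235 + 128*(-240)*49) = 32112/(235 - 1505280) = 32112/(-1505045) = 32112*(-1/1505045) = -32112/1505045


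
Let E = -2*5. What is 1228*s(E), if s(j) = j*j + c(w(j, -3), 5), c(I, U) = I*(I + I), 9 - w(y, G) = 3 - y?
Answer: 162096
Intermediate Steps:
w(y, G) = 6 + y (w(y, G) = 9 - (3 - y) = 9 + (-3 + y) = 6 + y)
E = -10
c(I, U) = 2*I**2 (c(I, U) = I*(2*I) = 2*I**2)
s(j) = j**2 + 2*(6 + j)**2 (s(j) = j*j + 2*(6 + j)**2 = j**2 + 2*(6 + j)**2)
1228*s(E) = 1228*((-10)**2 + 2*(6 - 10)**2) = 1228*(100 + 2*(-4)**2) = 1228*(100 + 2*16) = 1228*(100 + 32) = 1228*132 = 162096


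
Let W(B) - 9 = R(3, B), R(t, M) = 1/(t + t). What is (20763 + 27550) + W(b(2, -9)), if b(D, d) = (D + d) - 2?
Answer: 289933/6 ≈ 48322.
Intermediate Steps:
b(D, d) = -2 + D + d
R(t, M) = 1/(2*t)
W(B) = 55/6 (W(B) = 9 + (½)/3 = 9 + (½)*(⅓) = 9 + ⅙ = 55/6)
(20763 + 27550) + W(b(2, -9)) = (20763 + 27550) + 55/6 = 48313 + 55/6 = 289933/6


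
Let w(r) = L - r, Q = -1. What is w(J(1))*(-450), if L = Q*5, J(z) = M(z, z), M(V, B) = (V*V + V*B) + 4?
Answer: 4950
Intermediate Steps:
M(V, B) = 4 + V**2 + B*V (M(V, B) = (V**2 + B*V) + 4 = 4 + V**2 + B*V)
J(z) = 4 + 2*z**2 (J(z) = 4 + z**2 + z*z = 4 + z**2 + z**2 = 4 + 2*z**2)
L = -5 (L = -1*5 = -5)
w(r) = -5 - r
w(J(1))*(-450) = (-5 - (4 + 2*1**2))*(-450) = (-5 - (4 + 2*1))*(-450) = (-5 - (4 + 2))*(-450) = (-5 - 1*6)*(-450) = (-5 - 6)*(-450) = -11*(-450) = 4950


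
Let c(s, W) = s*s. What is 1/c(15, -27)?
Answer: 1/225 ≈ 0.0044444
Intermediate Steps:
c(s, W) = s²
1/c(15, -27) = 1/(15²) = 1/225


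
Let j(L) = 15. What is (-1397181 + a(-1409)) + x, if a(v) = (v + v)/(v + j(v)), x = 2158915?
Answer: 530930007/697 ≈ 7.6174e+5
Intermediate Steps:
a(v) = 2*v/(15 + v) (a(v) = (v + v)/(v + 15) = (2*v)/(15 + v) = 2*v/(15 + v))
(-1397181 + a(-1409)) + x = (-1397181 + 2*(-1409)/(15 - 1409)) + 2158915 = (-1397181 + 2*(-1409)/(-1394)) + 2158915 = (-1397181 + 2*(-1409)*(-1/1394)) + 2158915 = (-1397181 + 1409/697) + 2158915 = -973833748/697 + 2158915 = 530930007/697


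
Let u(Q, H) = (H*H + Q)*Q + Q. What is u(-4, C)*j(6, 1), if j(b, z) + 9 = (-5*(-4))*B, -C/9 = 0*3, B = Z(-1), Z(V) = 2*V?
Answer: -588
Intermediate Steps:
B = -2 (B = 2*(-1) = -2)
C = 0 (C = -0*3 = -9*0 = 0)
u(Q, H) = Q + Q*(Q + H**2) (u(Q, H) = (H**2 + Q)*Q + Q = (Q + H**2)*Q + Q = Q*(Q + H**2) + Q = Q + Q*(Q + H**2))
j(b, z) = -49 (j(b, z) = -9 - 5*(-4)*(-2) = -9 + 20*(-2) = -9 - 40 = -49)
u(-4, C)*j(6, 1) = -4*(1 - 4 + 0**2)*(-49) = -4*(1 - 4 + 0)*(-49) = -4*(-3)*(-49) = 12*(-49) = -588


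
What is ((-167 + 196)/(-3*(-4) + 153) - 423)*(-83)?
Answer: 5790578/165 ≈ 35094.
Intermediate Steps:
((-167 + 196)/(-3*(-4) + 153) - 423)*(-83) = (29/(12 + 153) - 423)*(-83) = (29/165 - 423)*(-83) = -69766/165*(-83) = 5790578/165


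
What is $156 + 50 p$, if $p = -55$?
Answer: $-2594$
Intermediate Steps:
$156 + 50 p = 156 + 50 \left(-55\right) = 156 - 2750 = -2594$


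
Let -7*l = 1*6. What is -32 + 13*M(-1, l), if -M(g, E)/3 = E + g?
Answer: 283/7 ≈ 40.429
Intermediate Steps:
l = -6/7 ≈ -0.85714
M(g, E) = -3*E - 3*g (M(g, E) = -3*(E + g) = -3*E - 3*g)
-32 + 13*M(-1, l) = -32 + 13*(-3*(-6/7) - 3*(-1)) = -32 + 13*(18/7 + 3) = -32 + 13*(39/7) = -32 + 507/7 = 283/7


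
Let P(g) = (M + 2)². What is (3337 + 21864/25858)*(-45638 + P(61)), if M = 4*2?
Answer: -1965192617690/12929 ≈ -1.5200e+8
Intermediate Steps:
M = 8
P(g) = 100 (P(g) = (8 + 2)² = 10² = 100)
(3337 + 21864/25858)*(-45638 + P(61)) = (3337 + 21864/25858)*(-45638 + 100) = (3337 + 21864*(1/25858))*(-45538) = (3337 + 10932/12929)*(-45538) = (43155005/12929)*(-45538) = -1965192617690/12929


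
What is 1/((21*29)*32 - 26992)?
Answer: -1/7504 ≈ -0.00013326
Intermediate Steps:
1/((21*29)*32 - 26992) = 1/(609*32 - 26992) = 1/(19488 - 26992) = 1/(-7504) = -1/7504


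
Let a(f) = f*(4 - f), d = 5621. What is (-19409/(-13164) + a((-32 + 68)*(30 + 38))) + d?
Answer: -78685039315/13164 ≈ -5.9773e+6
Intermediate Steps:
(-19409/(-13164) + a((-32 + 68)*(30 + 38))) + d = (-19409/(-13164) + ((-32 + 68)*(30 + 38))*(4 - (-32 + 68)*(30 + 38))) + 5621 = (-19409*(-1/13164) + (36*68)*(4 - 36*68)) + 5621 = (19409/13164 + 2448*(4 - 1*2448)) + 5621 = (19409/13164 + 2448*(4 - 2448)) + 5621 = (19409/13164 + 2448*(-2444)) + 5621 = (19409/13164 - 5982912) + 5621 = -78759034159/13164 + 5621 = -78685039315/13164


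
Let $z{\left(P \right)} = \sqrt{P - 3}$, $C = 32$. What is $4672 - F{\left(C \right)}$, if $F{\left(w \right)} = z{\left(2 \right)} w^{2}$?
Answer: $4672 - 1024 i \approx 4672.0 - 1024.0 i$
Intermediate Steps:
$z{\left(P \right)} = \sqrt{-3 + P}$
$F{\left(w \right)} = i w^{2}$ ($F{\left(w \right)} = \sqrt{-3 + 2} w^{2} = \sqrt{-1} w^{2} = i w^{2}$)
$4672 - F{\left(C \right)} = 4672 - i 32^{2} = 4672 - i 1024 = 4672 - 1024 i$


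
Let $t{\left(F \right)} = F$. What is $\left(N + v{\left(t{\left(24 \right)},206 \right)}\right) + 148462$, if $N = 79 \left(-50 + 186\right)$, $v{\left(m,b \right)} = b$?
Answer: $159412$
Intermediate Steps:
$N = 10744$ ($N = 79 \cdot 136 = 10744$)
$\left(N + v{\left(t{\left(24 \right)},206 \right)}\right) + 148462 = \left(10744 + 206\right) + 148462 = 10950 + 148462 = 159412$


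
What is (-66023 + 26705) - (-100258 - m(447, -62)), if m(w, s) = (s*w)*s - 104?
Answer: 1779104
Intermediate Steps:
m(w, s) = -104 + w*s**2 (m(w, s) = w*s**2 - 104 = -104 + w*s**2)
(-66023 + 26705) - (-100258 - m(447, -62)) = (-66023 + 26705) - (-100258 - (-104 + 447*(-62)**2)) = -39318 - (-100258 - (-104 + 447*3844)) = -39318 - (-100258 - (-104 + 1718268)) = -39318 - (-100258 - 1*1718164) = -39318 - (-100258 - 1718164) = -39318 - 1*(-1818422) = -39318 + 1818422 = 1779104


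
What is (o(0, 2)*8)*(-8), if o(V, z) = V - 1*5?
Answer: 320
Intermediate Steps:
o(V, z) = -5 + V (o(V, z) = V - 5 = -5 + V)
(o(0, 2)*8)*(-8) = ((-5 + 0)*8)*(-8) = -5*8*(-8) = -40*(-8) = 320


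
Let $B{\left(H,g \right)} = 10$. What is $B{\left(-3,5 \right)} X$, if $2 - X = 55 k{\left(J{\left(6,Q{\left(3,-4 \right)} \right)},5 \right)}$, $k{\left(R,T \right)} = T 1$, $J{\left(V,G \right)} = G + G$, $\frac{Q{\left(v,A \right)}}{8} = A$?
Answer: $-2730$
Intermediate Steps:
$Q{\left(v,A \right)} = 8 A$
$J{\left(V,G \right)} = 2 G$
$k{\left(R,T \right)} = T$
$X = -273$ ($X = 2 - 55 \cdot 5 = 2 - 275 = -273$)
$B{\left(-3,5 \right)} X = 10 \left(-273\right) = -2730$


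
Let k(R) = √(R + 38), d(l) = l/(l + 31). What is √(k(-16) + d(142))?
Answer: √(24566 + 29929*√22)/173 ≈ 2.3476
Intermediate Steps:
d(l) = l/(31 + l)
k(R) = √(38 + R)
√(k(-16) + d(142)) = √(√(38 - 16) + 142/(31 + 142)) = √(√22 + 142/173) = √(142/173 + √22)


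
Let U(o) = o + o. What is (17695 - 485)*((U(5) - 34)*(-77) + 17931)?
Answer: 340396590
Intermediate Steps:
U(o) = 2*o
(17695 - 485)*((U(5) - 34)*(-77) + 17931) = (17695 - 485)*((2*5 - 34)*(-77) + 17931) = 17210*((10 - 34)*(-77) + 17931) = 17210*(-24*(-77) + 17931) = 17210*(1848 + 17931) = 17210*19779 = 340396590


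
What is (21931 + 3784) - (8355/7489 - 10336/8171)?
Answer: 1573577335184/61192619 ≈ 25715.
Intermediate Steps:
(21931 + 3784) - (8355/7489 - 10336/8171) = 25715 - (8355*(1/7489) - 10336*1/8171) = 25715 - (8355/7489 - 10336/8171) = 25715 - 1*(-9137599/61192619) = 25715 + 9137599/61192619 = 1573577335184/61192619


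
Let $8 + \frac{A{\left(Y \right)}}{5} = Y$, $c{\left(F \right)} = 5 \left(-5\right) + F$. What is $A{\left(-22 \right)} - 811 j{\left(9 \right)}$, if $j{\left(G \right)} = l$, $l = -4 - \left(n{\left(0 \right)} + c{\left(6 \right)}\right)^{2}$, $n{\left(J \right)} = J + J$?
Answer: $295865$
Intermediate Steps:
$n{\left(J \right)} = 2 J$
$c{\left(F \right)} = -25 + F$
$A{\left(Y \right)} = -40 + 5 Y$
$l = -365$ ($l = -4 - \left(2 \cdot 0 + \left(-25 + 6\right)\right)^{2} = -4 - \left(0 - 19\right)^{2} = -4 - \left(-19\right)^{2} = -4 - 361 = -365$)
$j{\left(G \right)} = -365$
$A{\left(-22 \right)} - 811 j{\left(9 \right)} = \left(-40 + 5 \left(-22\right)\right) - -296015 = \left(-40 - 110\right) + 296015 = -150 + 296015 = 295865$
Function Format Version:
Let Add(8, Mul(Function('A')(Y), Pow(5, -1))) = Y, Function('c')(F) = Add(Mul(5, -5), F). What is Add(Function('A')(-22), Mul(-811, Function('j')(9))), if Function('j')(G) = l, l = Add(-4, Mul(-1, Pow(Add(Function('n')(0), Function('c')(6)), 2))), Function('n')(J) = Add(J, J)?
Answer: 295865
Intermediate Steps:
Function('n')(J) = Mul(2, J)
Function('c')(F) = Add(-25, F)
Function('A')(Y) = Add(-40, Mul(5, Y))
l = -365 (l = Add(-4, Mul(-1, Pow(Add(Mul(2, 0), Add(-25, 6)), 2))) = Add(-4, Mul(-1, Pow(Add(0, -19), 2))) = Add(-4, Mul(-1, Pow(-19, 2))) = Add(-4, Mul(-1, 361)) = Add(-4, -361) = -365)
Function('j')(G) = -365
Add(Function('A')(-22), Mul(-811, Function('j')(9))) = Add(Add(-40, Mul(5, -22)), Mul(-811, -365)) = Add(Add(-40, -110), 296015) = Add(-150, 296015) = 295865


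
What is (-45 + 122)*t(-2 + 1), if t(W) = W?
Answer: -77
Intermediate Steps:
(-45 + 122)*t(-2 + 1) = (-45 + 122)*(-2 + 1) = 77*(-1) = -77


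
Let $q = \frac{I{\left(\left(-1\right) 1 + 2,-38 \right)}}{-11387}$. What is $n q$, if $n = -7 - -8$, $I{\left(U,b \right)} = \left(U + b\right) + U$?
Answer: $\frac{36}{11387} \approx 0.0031615$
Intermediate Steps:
$I{\left(U,b \right)} = b + 2 U$
$n = 1$ ($n = -7 + 8 = 1$)
$q = \frac{36}{11387}$ ($q = \frac{-38 + 2 \left(\left(-1\right) 1 + 2\right)}{-11387} = \left(-38 + 2 \left(-1 + 2\right)\right) \left(- \frac{1}{11387}\right) = \left(-38 + 2 \cdot 1\right) \left(- \frac{1}{11387}\right) = \left(-38 + 2\right) \left(- \frac{1}{11387}\right) = \left(-36\right) \left(- \frac{1}{11387}\right) = \frac{36}{11387} \approx 0.0031615$)
$n q = 1 \cdot \frac{36}{11387} = \frac{36}{11387}$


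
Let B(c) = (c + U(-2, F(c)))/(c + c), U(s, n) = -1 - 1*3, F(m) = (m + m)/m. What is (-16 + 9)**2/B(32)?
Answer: 112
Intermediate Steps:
F(m) = 2 (F(m) = (2*m)/m = 2)
U(s, n) = -4 (U(s, n) = -1 - 3 = -4)
B(c) = (-4 + c)/(2*c) (B(c) = (c - 4)/(c + c) = (-4 + c)/((2*c)) = (-4 + c)*(1/(2*c)) = (-4 + c)/(2*c))
(-16 + 9)**2/B(32) = (-16 + 9)**2/(((1/2)*(-4 + 32)/32)) = (-7)**2/(((1/2)*(1/32)*28)) = 49/(7/16) = 49*(16/7) = 112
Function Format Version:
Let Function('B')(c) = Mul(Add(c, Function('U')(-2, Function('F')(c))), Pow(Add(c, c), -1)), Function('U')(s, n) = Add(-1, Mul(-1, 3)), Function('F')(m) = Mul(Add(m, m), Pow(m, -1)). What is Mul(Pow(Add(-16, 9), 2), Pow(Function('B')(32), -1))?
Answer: 112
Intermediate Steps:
Function('F')(m) = 2 (Function('F')(m) = Mul(Mul(2, m), Pow(m, -1)) = 2)
Function('U')(s, n) = -4 (Function('U')(s, n) = Add(-1, -3) = -4)
Function('B')(c) = Mul(Rational(1, 2), Pow(c, -1), Add(-4, c)) (Function('B')(c) = Mul(Add(c, -4), Pow(Add(c, c), -1)) = Mul(Add(-4, c), Pow(Mul(2, c), -1)) = Mul(Add(-4, c), Mul(Rational(1, 2), Pow(c, -1))) = Mul(Rational(1, 2), Pow(c, -1), Add(-4, c)))
Mul(Pow(Add(-16, 9), 2), Pow(Function('B')(32), -1)) = Mul(Pow(Add(-16, 9), 2), Pow(Mul(Rational(1, 2), Pow(32, -1), Add(-4, 32)), -1)) = Mul(Pow(-7, 2), Pow(Mul(Rational(1, 2), Rational(1, 32), 28), -1)) = Mul(49, Pow(Rational(7, 16), -1)) = Mul(49, Rational(16, 7)) = 112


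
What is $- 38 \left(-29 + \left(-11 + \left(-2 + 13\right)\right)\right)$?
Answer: $1102$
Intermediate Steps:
$- 38 \left(-29 + \left(-11 + \left(-2 + 13\right)\right)\right) = - 38 \left(-29 + \left(-11 + 11\right)\right) = - 38 \left(-29 + 0\right) = \left(-38\right) \left(-29\right) = 1102$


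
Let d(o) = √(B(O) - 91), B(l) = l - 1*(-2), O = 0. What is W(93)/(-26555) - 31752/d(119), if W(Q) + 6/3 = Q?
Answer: -91/26555 + 31752*I*√89/89 ≈ -0.0034268 + 3365.7*I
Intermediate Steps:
W(Q) = -2 + Q
B(l) = 2 + l (B(l) = l + 2 = 2 + l)
d(o) = I*√89 (d(o) = √((2 + 0) - 91) = √(2 - 91) = √(-89) = I*√89)
W(93)/(-26555) - 31752/d(119) = (-2 + 93)/(-26555) - 31752*(-I*√89/89) = 91*(-1/26555) - (-31752)*I*√89/89 = -91/26555 + 31752*I*√89/89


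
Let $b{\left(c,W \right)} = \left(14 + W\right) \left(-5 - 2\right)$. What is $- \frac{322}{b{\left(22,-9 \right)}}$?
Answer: $\frac{46}{5} \approx 9.2$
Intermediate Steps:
$b{\left(c,W \right)} = -98 - 7 W$ ($b{\left(c,W \right)} = \left(14 + W\right) \left(-7\right) = -98 - 7 W$)
$- \frac{322}{b{\left(22,-9 \right)}} = - \frac{322}{-98 - -63} = - \frac{322}{-98 + 63} = - \frac{322}{-35} = \left(-322\right) \left(- \frac{1}{35}\right) = \frac{46}{5}$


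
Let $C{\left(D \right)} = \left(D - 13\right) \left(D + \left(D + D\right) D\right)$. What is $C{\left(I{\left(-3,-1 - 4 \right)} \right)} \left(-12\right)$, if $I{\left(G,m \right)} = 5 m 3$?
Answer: $11800800$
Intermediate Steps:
$I{\left(G,m \right)} = 15 m$
$C{\left(D \right)} = \left(-13 + D\right) \left(D + 2 D^{2}\right)$ ($C{\left(D \right)} = \left(-13 + D\right) \left(D + 2 D D\right) = \left(-13 + D\right) \left(D + 2 D^{2}\right)$)
$C{\left(I{\left(-3,-1 - 4 \right)} \right)} \left(-12\right) = 15 \left(-1 - 4\right) \left(-13 - 25 \cdot 15 \left(-1 - 4\right) + 2 \left(15 \left(-1 - 4\right)\right)^{2}\right) \left(-12\right) = 15 \left(-5\right) \left(-13 - 25 \cdot 15 \left(-5\right) + 2 \left(15 \left(-5\right)\right)^{2}\right) \left(-12\right) = - 75 \left(-13 - -1875 + 2 \left(-75\right)^{2}\right) \left(-12\right) = - 75 \left(-13 + 1875 + 2 \cdot 5625\right) \left(-12\right) = - 75 \left(-13 + 1875 + 11250\right) \left(-12\right) = \left(-75\right) 13112 \left(-12\right) = \left(-983400\right) \left(-12\right) = 11800800$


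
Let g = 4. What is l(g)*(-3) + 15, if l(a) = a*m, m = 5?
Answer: -45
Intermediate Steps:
l(a) = 5*a (l(a) = a*5 = 5*a)
l(g)*(-3) + 15 = (5*4)*(-3) + 15 = 20*(-3) + 15 = -60 + 15 = -45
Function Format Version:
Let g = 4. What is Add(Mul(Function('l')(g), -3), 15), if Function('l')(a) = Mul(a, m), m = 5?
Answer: -45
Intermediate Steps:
Function('l')(a) = Mul(5, a) (Function('l')(a) = Mul(a, 5) = Mul(5, a))
Add(Mul(Function('l')(g), -3), 15) = Add(Mul(Mul(5, 4), -3), 15) = Add(Mul(20, -3), 15) = Add(-60, 15) = -45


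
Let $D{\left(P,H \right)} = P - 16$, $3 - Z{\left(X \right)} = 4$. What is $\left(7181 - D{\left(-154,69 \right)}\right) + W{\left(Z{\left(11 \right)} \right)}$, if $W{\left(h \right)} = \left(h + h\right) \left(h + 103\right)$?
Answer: $7147$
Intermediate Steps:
$Z{\left(X \right)} = -1$ ($Z{\left(X \right)} = 3 - 4 = -1$)
$D{\left(P,H \right)} = -16 + P$
$W{\left(h \right)} = 2 h \left(103 + h\right)$
$\left(7181 - D{\left(-154,69 \right)}\right) + W{\left(Z{\left(11 \right)} \right)} = \left(7181 - \left(-16 - 154\right)\right) + 2 \left(-1\right) \left(103 - 1\right) = \left(7181 - -170\right) + 2 \left(-1\right) 102 = \left(7181 + 170\right) - 204 = 7351 - 204 = 7147$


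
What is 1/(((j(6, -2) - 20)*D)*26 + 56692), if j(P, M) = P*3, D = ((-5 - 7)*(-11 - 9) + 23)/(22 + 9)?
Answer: 31/1743776 ≈ 1.7778e-5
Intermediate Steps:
D = 263/31 (D = (-12*(-20) + 23)/31 = (240 + 23)*(1/31) = 263*(1/31) = 263/31 ≈ 8.4839)
j(P, M) = 3*P
1/(((j(6, -2) - 20)*D)*26 + 56692) = 1/(((3*6 - 20)*(263/31))*26 + 56692) = 1/(((18 - 20)*(263/31))*26 + 56692) = 1/(-2*263/31*26 + 56692) = 1/(-526/31*26 + 56692) = 1/(-13676/31 + 56692) = 1/(1743776/31) = 31/1743776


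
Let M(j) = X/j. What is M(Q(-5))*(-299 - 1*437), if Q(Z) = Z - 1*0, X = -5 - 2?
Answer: -5152/5 ≈ -1030.4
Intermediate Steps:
X = -7
Q(Z) = Z (Q(Z) = Z + 0 = Z)
M(j) = -7/j
M(Q(-5))*(-299 - 1*437) = (-7/(-5))*(-299 - 1*437) = (-7*(-1/5))*(-299 - 437) = (7/5)*(-736) = -5152/5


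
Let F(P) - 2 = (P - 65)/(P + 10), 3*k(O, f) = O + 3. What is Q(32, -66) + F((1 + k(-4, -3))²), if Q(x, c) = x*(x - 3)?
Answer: 86839/94 ≈ 923.82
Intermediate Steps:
k(O, f) = 1 + O/3 (k(O, f) = (O + 3)/3 = (3 + O)/3 = 1 + O/3)
Q(x, c) = x*(-3 + x)
F(P) = 2 + (-65 + P)/(10 + P) (F(P) = 2 + (P - 65)/(P + 10) = 2 + (-65 + P)/(10 + P))
Q(32, -66) + F((1 + k(-4, -3))²) = 32*(-3 + 32) + 3*(-15 + (1 + (1 + (⅓)*(-4)))²)/(10 + (1 + (1 + (⅓)*(-4)))²) = 32*29 + 3*(-15 + (1 + (1 - 4/3))²)/(10 + (1 + (1 - 4/3))²) = 928 + 3*(-15 + (1 - ⅓)²)/(10 + (1 - ⅓)²) = 928 + 3*(-15 + (⅔)²)/(10 + (⅔)²) = 928 + 3*(-15 + 4/9)/(10 + 4/9) = 928 + 3*(-131/9)/(94/9) = 928 + 3*(9/94)*(-131/9) = 928 - 393/94 = 86839/94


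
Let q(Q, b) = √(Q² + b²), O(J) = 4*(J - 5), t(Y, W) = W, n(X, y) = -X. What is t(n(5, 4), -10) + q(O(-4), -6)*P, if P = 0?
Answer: -10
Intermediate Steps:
O(J) = -20 + 4*J (O(J) = 4*(-5 + J) = -20 + 4*J)
t(n(5, 4), -10) + q(O(-4), -6)*P = -10 + √((-20 + 4*(-4))² + (-6)²)*0 = -10 + √((-20 - 16)² + 36)*0 = -10 + √((-36)² + 36)*0 = -10 + √(1296 + 36)*0 = -10 + √1332*0 = -10 + (6*√37)*0 = -10 + 0 = -10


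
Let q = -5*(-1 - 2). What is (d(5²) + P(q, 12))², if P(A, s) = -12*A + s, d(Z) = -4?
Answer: 29584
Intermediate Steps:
q = 15 (q = -5*(-3) = 15)
P(A, s) = s - 12*A
(d(5²) + P(q, 12))² = (-4 + (12 - 12*15))² = (-4 + (12 - 180))² = (-4 - 168)² = (-172)² = 29584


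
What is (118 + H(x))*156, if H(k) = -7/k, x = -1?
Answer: 19500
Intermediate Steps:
(118 + H(x))*156 = (118 - 7/(-1))*156 = (118 - 7*(-1))*156 = (118 + 7)*156 = 125*156 = 19500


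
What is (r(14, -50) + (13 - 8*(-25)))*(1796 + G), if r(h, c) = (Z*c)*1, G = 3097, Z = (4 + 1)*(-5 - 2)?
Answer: 9604959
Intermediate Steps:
Z = -35 (Z = 5*(-7) = -35)
r(h, c) = -35*c (r(h, c) = -35*c*1 = -35*c)
(r(14, -50) + (13 - 8*(-25)))*(1796 + G) = (-35*(-50) + (13 - 8*(-25)))*(1796 + 3097) = (1750 + (13 + 200))*4893 = (1750 + 213)*4893 = 1963*4893 = 9604959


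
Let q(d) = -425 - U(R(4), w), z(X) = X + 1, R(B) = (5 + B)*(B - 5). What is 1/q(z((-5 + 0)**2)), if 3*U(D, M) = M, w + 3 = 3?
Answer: -1/425 ≈ -0.0023529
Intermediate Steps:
w = 0 (w = -3 + 3 = 0)
R(B) = (-5 + B)*(5 + B) (R(B) = (5 + B)*(-5 + B) = (-5 + B)*(5 + B))
U(D, M) = M/3
z(X) = 1 + X
q(d) = -425 (q(d) = -425 - 0/3 = -425 - 1*0 = -425 + 0 = -425)
1/q(z((-5 + 0)**2)) = 1/(-425) = -1/425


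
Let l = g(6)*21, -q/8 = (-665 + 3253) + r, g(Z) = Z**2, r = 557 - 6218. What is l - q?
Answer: -23828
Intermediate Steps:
r = -5661
q = 24584 (q = -8*((-665 + 3253) - 5661) = -8*(2588 - 5661) = -8*(-3073) = 24584)
l = 756 (l = 6**2*21 = 36*21 = 756)
l - q = 756 - 1*24584 = 756 - 24584 = -23828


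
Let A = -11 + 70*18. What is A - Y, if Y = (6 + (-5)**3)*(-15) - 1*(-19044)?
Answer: -19580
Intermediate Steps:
Y = 20829 (Y = (6 - 125)*(-15) + 19044 = -119*(-15) + 19044 = 1785 + 19044 = 20829)
A = 1249 (A = -11 + 1260 = 1249)
A - Y = 1249 - 1*20829 = 1249 - 20829 = -19580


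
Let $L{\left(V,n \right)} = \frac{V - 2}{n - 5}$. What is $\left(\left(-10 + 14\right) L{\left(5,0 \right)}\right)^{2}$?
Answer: $\frac{144}{25} \approx 5.76$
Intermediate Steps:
$L{\left(V,n \right)} = \frac{-2 + V}{-5 + n}$
$\left(\left(-10 + 14\right) L{\left(5,0 \right)}\right)^{2} = \left(\left(-10 + 14\right) \frac{-2 + 5}{-5 + 0}\right)^{2} = \left(4 \frac{1}{-5} \cdot 3\right)^{2} = \left(4 \left(\left(- \frac{1}{5}\right) 3\right)\right)^{2} = \left(4 \left(- \frac{3}{5}\right)\right)^{2} = \left(- \frac{12}{5}\right)^{2} = \frac{144}{25}$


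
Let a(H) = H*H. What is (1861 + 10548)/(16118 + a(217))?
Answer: 12409/63207 ≈ 0.19632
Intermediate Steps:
a(H) = H²
(1861 + 10548)/(16118 + a(217)) = (1861 + 10548)/(16118 + 217²) = 12409/(16118 + 47089) = 12409/63207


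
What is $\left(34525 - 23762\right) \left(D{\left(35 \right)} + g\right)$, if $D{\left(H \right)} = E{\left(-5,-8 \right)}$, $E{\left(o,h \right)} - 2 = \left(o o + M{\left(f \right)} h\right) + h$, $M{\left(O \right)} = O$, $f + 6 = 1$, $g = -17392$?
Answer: $-186555079$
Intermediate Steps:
$f = -5$ ($f = -6 + 1 = -5$)
$E{\left(o,h \right)} = 2 + o^{2} - 4 h$ ($E{\left(o,h \right)} = 2 - \left(4 h - o o\right) = 2 - \left(- o^{2} + 4 h\right) = 2 + o^{2} - 4 h$)
$D{\left(H \right)} = 59$ ($D{\left(H \right)} = 2 + \left(-5\right)^{2} - -32 = 2 + 25 + 32 = 59$)
$\left(34525 - 23762\right) \left(D{\left(35 \right)} + g\right) = \left(34525 - 23762\right) \left(59 - 17392\right) = 10763 \left(-17333\right) = -186555079$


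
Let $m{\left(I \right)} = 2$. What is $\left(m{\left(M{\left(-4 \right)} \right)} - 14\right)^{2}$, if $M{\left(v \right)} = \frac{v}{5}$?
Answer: $144$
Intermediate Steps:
$M{\left(v \right)} = \frac{v}{5}$ ($M{\left(v \right)} = v \frac{1}{5} = \frac{v}{5}$)
$\left(m{\left(M{\left(-4 \right)} \right)} - 14\right)^{2} = \left(2 - 14\right)^{2} = \left(-12\right)^{2} = 144$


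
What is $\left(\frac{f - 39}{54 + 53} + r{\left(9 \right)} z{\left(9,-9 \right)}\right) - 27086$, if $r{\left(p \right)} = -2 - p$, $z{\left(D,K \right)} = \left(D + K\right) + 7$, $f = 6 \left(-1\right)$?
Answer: $- \frac{2906486}{107} \approx -27163.0$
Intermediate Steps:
$f = -6$
$z{\left(D,K \right)} = 7 + D + K$
$\left(\frac{f - 39}{54 + 53} + r{\left(9 \right)} z{\left(9,-9 \right)}\right) - 27086 = \left(\frac{-6 - 39}{54 + 53} + \left(-2 - 9\right) \left(7 + 9 - 9\right)\right) - 27086 = \left(- \frac{45}{107} + \left(-2 - 9\right) 7\right) - 27086 = \left(\left(-45\right) \frac{1}{107} - 77\right) - 27086 = \left(- \frac{45}{107} - 77\right) - 27086 = - \frac{8284}{107} - 27086 = - \frac{2906486}{107}$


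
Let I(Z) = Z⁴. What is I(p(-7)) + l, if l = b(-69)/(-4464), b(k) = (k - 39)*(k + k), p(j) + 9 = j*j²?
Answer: 951836475185/62 ≈ 1.5352e+10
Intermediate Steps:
p(j) = -9 + j³ (p(j) = -9 + j*j² = -9 + j³)
b(k) = 2*k*(-39 + k) (b(k) = (-39 + k)*(2*k) = 2*k*(-39 + k))
l = -207/62 (l = (2*(-69)*(-39 - 69))/(-4464) = (2*(-69)*(-108))*(-1/4464) = 14904*(-1/4464) = -207/62 ≈ -3.3387)
I(p(-7)) + l = (-9 + (-7)³)⁴ - 207/62 = (-9 - 343)⁴ - 207/62 = (-352)⁴ - 207/62 = 15352201216 - 207/62 = 951836475185/62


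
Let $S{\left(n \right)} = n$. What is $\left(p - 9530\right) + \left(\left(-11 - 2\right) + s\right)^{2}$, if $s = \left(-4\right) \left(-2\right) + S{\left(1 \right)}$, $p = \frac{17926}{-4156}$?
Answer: $- \frac{19779055}{2078} \approx -9518.3$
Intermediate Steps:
$p = - \frac{8963}{2078}$ ($p = 17926 \left(- \frac{1}{4156}\right) = - \frac{8963}{2078} \approx -4.3133$)
$s = 9$ ($s = \left(-4\right) \left(-2\right) + 1 = 8 + 1 = 9$)
$\left(p - 9530\right) + \left(\left(-11 - 2\right) + s\right)^{2} = \left(- \frac{8963}{2078} - 9530\right) + \left(\left(-11 - 2\right) + 9\right)^{2} = - \frac{19812303}{2078} + \left(-13 + 9\right)^{2} = - \frac{19812303}{2078} + \left(-4\right)^{2} = - \frac{19812303}{2078} + 16 = - \frac{19779055}{2078}$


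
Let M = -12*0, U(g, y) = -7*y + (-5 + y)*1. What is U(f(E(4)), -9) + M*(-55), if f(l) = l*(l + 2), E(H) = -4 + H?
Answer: 49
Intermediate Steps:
f(l) = l*(2 + l)
U(g, y) = -5 - 6*y (U(g, y) = -7*y + (-5 + y) = -5 - 6*y)
M = 0
U(f(E(4)), -9) + M*(-55) = (-5 - 6*(-9)) + 0*(-55) = (-5 + 54) + 0 = 49 + 0 = 49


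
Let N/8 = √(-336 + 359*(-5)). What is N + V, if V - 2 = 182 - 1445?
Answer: -1261 + 8*I*√2131 ≈ -1261.0 + 369.3*I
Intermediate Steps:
N = 8*I*√2131 (N = 8*√(-336 + 359*(-5)) = 8*√(-336 - 1795) = 8*√(-2131) = 8*(I*√2131) = 8*I*√2131 ≈ 369.3*I)
V = -1261 (V = 2 + (182 - 1445) = 2 - 1263 = -1261)
N + V = 8*I*√2131 - 1261 = -1261 + 8*I*√2131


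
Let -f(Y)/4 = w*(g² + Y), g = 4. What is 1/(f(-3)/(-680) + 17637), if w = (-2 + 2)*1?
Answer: 1/17637 ≈ 5.6699e-5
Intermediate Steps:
w = 0 (w = 0*1 = 0)
f(Y) = 0 (f(Y) = -0*(4² + Y) = -0*(16 + Y) = -4*0 = 0)
1/(f(-3)/(-680) + 17637) = 1/(0/(-680) + 17637) = 1/(-1/680*0 + 17637) = 1/(0 + 17637) = 1/17637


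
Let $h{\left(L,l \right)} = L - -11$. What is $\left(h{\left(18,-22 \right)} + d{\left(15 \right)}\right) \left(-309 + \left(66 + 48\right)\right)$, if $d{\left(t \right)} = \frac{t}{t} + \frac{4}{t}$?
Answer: $-5902$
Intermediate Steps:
$h{\left(L,l \right)} = 11 + L$ ($h{\left(L,l \right)} = L + 11 = 11 + L$)
$d{\left(t \right)} = 1 + \frac{4}{t}$
$\left(h{\left(18,-22 \right)} + d{\left(15 \right)}\right) \left(-309 + \left(66 + 48\right)\right) = \left(\left(11 + 18\right) + \frac{4 + 15}{15}\right) \left(-309 + \left(66 + 48\right)\right) = \left(29 + \frac{1}{15} \cdot 19\right) \left(-309 + 114\right) = \left(29 + \frac{19}{15}\right) \left(-195\right) = \frac{454}{15} \left(-195\right) = -5902$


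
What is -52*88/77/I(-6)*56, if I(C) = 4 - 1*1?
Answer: -3328/3 ≈ -1109.3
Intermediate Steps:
I(C) = 3 (I(C) = 4 - 1 = 3)
-52*88/77/I(-6)*56 = -52*88/77/3*56 = -52*88*(1/77)/3*56 = -416/(7*3)*56 = -52*8/21*56 = -416/21*56 = -3328/3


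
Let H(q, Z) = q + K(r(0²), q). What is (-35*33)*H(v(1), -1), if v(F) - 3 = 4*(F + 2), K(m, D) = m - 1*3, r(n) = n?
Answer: -13860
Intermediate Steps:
K(m, D) = -3 + m (K(m, D) = m - 3 = -3 + m)
v(F) = 11 + 4*F (v(F) = 3 + 4*(F + 2) = 3 + 4*(2 + F) = 3 + (8 + 4*F) = 11 + 4*F)
H(q, Z) = -3 + q (H(q, Z) = q + (-3 + 0²) = q + (-3 + 0) = q - 3 = -3 + q)
(-35*33)*H(v(1), -1) = (-35*33)*(-3 + (11 + 4*1)) = -1155*(-3 + (11 + 4)) = -1155*(-3 + 15) = -1155*12 = -13860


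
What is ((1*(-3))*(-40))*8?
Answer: 960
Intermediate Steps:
((1*(-3))*(-40))*8 = -3*(-40)*8 = 120*8 = 960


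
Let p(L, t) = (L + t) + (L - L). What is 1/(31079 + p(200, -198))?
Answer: 1/31081 ≈ 3.2174e-5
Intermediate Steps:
p(L, t) = L + t (p(L, t) = (L + t) + 0 = L + t)
1/(31079 + p(200, -198)) = 1/(31079 + (200 - 198)) = 1/(31079 + 2) = 1/31081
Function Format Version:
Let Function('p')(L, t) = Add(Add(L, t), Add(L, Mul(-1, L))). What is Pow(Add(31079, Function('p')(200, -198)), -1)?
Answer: Rational(1, 31081) ≈ 3.2174e-5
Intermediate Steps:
Function('p')(L, t) = Add(L, t) (Function('p')(L, t) = Add(Add(L, t), 0) = Add(L, t))
Pow(Add(31079, Function('p')(200, -198)), -1) = Pow(Add(31079, Add(200, -198)), -1) = Pow(Add(31079, 2), -1) = Pow(31081, -1) = Rational(1, 31081)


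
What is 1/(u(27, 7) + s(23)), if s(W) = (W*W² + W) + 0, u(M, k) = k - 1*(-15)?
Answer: 1/12212 ≈ 8.1887e-5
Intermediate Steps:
u(M, k) = 15 + k (u(M, k) = k + 15 = 15 + k)
s(W) = W + W³ (s(W) = (W³ + W) + 0 = (W + W³) + 0 = W + W³)
1/(u(27, 7) + s(23)) = 1/((15 + 7) + (23 + 23³)) = 1/(22 + (23 + 12167)) = 1/(22 + 12190) = 1/12212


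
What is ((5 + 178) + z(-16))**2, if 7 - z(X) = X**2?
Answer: 4356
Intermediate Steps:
z(X) = 7 - X**2
((5 + 178) + z(-16))**2 = ((5 + 178) + (7 - 1*(-16)**2))**2 = (183 + (7 - 1*256))**2 = (183 + (7 - 256))**2 = (183 - 249)**2 = (-66)**2 = 4356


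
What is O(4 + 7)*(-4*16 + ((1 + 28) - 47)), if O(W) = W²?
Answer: -9922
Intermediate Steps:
O(4 + 7)*(-4*16 + ((1 + 28) - 47)) = (4 + 7)²*(-4*16 + ((1 + 28) - 47)) = 11²*(-64 + (29 - 47)) = 121*(-64 - 18) = 121*(-82) = -9922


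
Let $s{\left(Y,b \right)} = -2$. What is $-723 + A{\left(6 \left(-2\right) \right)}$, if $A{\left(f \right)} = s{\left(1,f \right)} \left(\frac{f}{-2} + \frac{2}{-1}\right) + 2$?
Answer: $-729$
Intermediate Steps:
$A{\left(f \right)} = 6 + f$ ($A{\left(f \right)} = - 2 \left(\frac{f}{-2} + \frac{2}{-1}\right) + 2 = - 2 \left(f \left(- \frac{1}{2}\right) + 2 \left(-1\right)\right) + 2 = - 2 \left(- \frac{f}{2} - 2\right) + 2 = - 2 \left(-2 - \frac{f}{2}\right) + 2 = \left(4 + f\right) + 2 = 6 + f$)
$-723 + A{\left(6 \left(-2\right) \right)} = -723 + \left(6 + 6 \left(-2\right)\right) = -723 + \left(6 - 12\right) = -723 - 6 = -729$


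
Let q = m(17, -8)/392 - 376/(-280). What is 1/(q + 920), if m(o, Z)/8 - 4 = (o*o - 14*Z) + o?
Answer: 245/227839 ≈ 0.0010753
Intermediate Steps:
m(o, Z) = 32 - 112*Z + 8*o + 8*o² (m(o, Z) = 32 + 8*((o*o - 14*Z) + o) = 32 + 8*((o² - 14*Z) + o) = 32 + 8*(o + o² - 14*Z) = 32 + (-112*Z + 8*o + 8*o²) = 32 - 112*Z + 8*o + 8*o²)
q = 2439/245 (q = (32 - 112*(-8) + 8*17 + 8*17²)/392 - 376/(-280) = (32 + 896 + 136 + 8*289)*(1/392) - 376*(-1/280) = (32 + 896 + 136 + 2312)*(1/392) + 47/35 = 3376*(1/392) + 47/35 = 422/49 + 47/35 = 2439/245 ≈ 9.9551)
1/(q + 920) = 1/(2439/245 + 920) = 1/(227839/245) = 245/227839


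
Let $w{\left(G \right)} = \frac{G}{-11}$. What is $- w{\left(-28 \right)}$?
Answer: $- \frac{28}{11} \approx -2.5455$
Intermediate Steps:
$w{\left(G \right)} = - \frac{G}{11}$ ($w{\left(G \right)} = G \left(- \frac{1}{11}\right) = - \frac{G}{11}$)
$- w{\left(-28 \right)} = - \frac{\left(-1\right) \left(-28\right)}{11} = \left(-1\right) \frac{28}{11} = - \frac{28}{11}$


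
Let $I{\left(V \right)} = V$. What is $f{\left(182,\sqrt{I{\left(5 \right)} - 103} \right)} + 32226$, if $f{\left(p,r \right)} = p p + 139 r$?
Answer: $65350 + 973 i \sqrt{2} \approx 65350.0 + 1376.0 i$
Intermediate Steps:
$f{\left(p,r \right)} = p^{2} + 139 r$
$f{\left(182,\sqrt{I{\left(5 \right)} - 103} \right)} + 32226 = \left(182^{2} + 139 \sqrt{5 - 103}\right) + 32226 = \left(33124 + 139 \sqrt{-98}\right) + 32226 = \left(33124 + 139 \cdot 7 i \sqrt{2}\right) + 32226 = \left(33124 + 973 i \sqrt{2}\right) + 32226 = 65350 + 973 i \sqrt{2}$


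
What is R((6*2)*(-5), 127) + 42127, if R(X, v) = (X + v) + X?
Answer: 42134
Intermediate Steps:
R(X, v) = v + 2*X
R((6*2)*(-5), 127) + 42127 = (127 + 2*((6*2)*(-5))) + 42127 = (127 + 2*(12*(-5))) + 42127 = (127 + 2*(-60)) + 42127 = (127 - 120) + 42127 = 7 + 42127 = 42134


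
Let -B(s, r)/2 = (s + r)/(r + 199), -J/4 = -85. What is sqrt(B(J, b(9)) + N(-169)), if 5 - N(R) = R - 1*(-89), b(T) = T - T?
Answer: sqrt(3230765)/199 ≈ 9.0323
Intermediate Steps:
J = 340 (J = -4*(-85) = 340)
b(T) = 0
B(s, r) = -2*(r + s)/(199 + r) (B(s, r) = -2*(s + r)/(r + 199) = -2*(r + s)/(199 + r))
N(R) = -84 - R (N(R) = 5 - (R - 1*(-89)) = 5 - (R + 89) = 5 - (89 + R) = 5 + (-89 - R) = -84 - R)
sqrt(B(J, b(9)) + N(-169)) = sqrt(2*(-1*0 - 1*340)/(199 + 0) + (-84 - 1*(-169))) = sqrt(2*(0 - 340)/199 + (-84 + 169)) = sqrt(2*(1/199)*(-340) + 85) = sqrt(-680/199 + 85) = sqrt(16235/199) = sqrt(3230765)/199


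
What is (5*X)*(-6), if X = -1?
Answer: 30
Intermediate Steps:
(5*X)*(-6) = (5*(-1))*(-6) = -5*(-6) = 30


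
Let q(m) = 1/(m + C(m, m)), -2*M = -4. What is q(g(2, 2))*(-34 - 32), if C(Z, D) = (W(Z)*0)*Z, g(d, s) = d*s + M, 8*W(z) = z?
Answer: -11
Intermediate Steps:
M = 2 (M = -½*(-4) = 2)
W(z) = z/8
g(d, s) = 2 + d*s (g(d, s) = d*s + 2 = 2 + d*s)
C(Z, D) = 0 (C(Z, D) = ((Z/8)*0)*Z = 0*Z = 0)
q(m) = 1/m (q(m) = 1/(m + 0) = 1/m)
q(g(2, 2))*(-34 - 32) = (-34 - 32)/(2 + 2*2) = -66/(2 + 4) = -66/6 = (⅙)*(-66) = -11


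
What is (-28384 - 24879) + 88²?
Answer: -45519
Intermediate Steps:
(-28384 - 24879) + 88² = -53263 + 7744 = -45519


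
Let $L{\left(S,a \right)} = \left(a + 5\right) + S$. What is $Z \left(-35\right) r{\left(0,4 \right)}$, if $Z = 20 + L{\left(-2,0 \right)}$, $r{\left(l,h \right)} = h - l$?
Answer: $-3220$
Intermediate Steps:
$L{\left(S,a \right)} = 5 + S + a$ ($L{\left(S,a \right)} = \left(5 + a\right) + S = 5 + S + a$)
$Z = 23$ ($Z = 20 + \left(5 - 2 + 0\right) = 20 + 3 = 23$)
$Z \left(-35\right) r{\left(0,4 \right)} = 23 \left(-35\right) \left(4 - 0\right) = - 805 \left(4 + 0\right) = \left(-805\right) 4 = -3220$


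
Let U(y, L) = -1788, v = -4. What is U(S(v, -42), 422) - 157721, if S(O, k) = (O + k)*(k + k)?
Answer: -159509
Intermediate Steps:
S(O, k) = 2*k*(O + k) (S(O, k) = (O + k)*(2*k) = 2*k*(O + k))
U(S(v, -42), 422) - 157721 = -1788 - 157721 = -159509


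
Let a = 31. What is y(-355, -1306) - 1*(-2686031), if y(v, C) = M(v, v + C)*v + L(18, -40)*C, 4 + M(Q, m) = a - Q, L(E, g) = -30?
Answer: 2589601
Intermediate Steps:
M(Q, m) = 27 - Q (M(Q, m) = -4 + (31 - Q) = 27 - Q)
y(v, C) = -30*C + v*(27 - v) (y(v, C) = (27 - v)*v - 30*C = v*(27 - v) - 30*C = -30*C + v*(27 - v))
y(-355, -1306) - 1*(-2686031) = (-30*(-1306) - 1*(-355)*(-27 - 355)) - 1*(-2686031) = (39180 - 1*(-355)*(-382)) + 2686031 = (39180 - 135610) + 2686031 = -96430 + 2686031 = 2589601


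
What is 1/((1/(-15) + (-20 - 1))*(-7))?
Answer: 15/2212 ≈ 0.0067812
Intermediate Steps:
1/((1/(-15) + (-20 - 1))*(-7)) = 1/((-1/15 - 21)*(-7)) = 1/(-316/15*(-7)) = 1/(2212/15) = 15/2212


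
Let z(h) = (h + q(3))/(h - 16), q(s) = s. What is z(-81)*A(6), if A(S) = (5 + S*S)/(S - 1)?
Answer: 3198/485 ≈ 6.5938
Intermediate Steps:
A(S) = (5 + S**2)/(-1 + S)
z(h) = (3 + h)/(-16 + h) (z(h) = (h + 3)/(h - 16) = (3 + h)/(-16 + h))
z(-81)*A(6) = ((3 - 81)/(-16 - 81))*((5 + 6**2)/(-1 + 6)) = (-78/(-97))*((5 + 36)/5) = (-1/97*(-78))*((1/5)*41) = (78/97)*(41/5) = 3198/485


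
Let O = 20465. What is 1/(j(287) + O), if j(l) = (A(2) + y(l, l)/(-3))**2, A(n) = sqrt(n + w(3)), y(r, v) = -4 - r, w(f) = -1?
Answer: 1/30069 ≈ 3.3257e-5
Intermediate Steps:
A(n) = sqrt(-1 + n) (A(n) = sqrt(n - 1) = sqrt(-1 + n))
j(l) = (7/3 + l/3)**2 (j(l) = (sqrt(-1 + 2) + (-4 - l)/(-3))**2 = (sqrt(1) + (-4 - l)*(-1/3))**2 = (1 + (4/3 + l/3))**2 = (7/3 + l/3)**2)
1/(j(287) + O) = 1/((7 + 287)**2/9 + 20465) = 1/((1/9)*294**2 + 20465) = 1/((1/9)*86436 + 20465) = 1/(9604 + 20465) = 1/30069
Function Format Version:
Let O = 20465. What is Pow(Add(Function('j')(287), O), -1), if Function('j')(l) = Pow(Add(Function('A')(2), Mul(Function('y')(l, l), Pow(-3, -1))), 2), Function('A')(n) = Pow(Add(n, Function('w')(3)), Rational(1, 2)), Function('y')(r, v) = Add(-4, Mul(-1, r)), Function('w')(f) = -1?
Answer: Rational(1, 30069) ≈ 3.3257e-5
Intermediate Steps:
Function('A')(n) = Pow(Add(-1, n), Rational(1, 2)) (Function('A')(n) = Pow(Add(n, -1), Rational(1, 2)) = Pow(Add(-1, n), Rational(1, 2)))
Function('j')(l) = Pow(Add(Rational(7, 3), Mul(Rational(1, 3), l)), 2) (Function('j')(l) = Pow(Add(Pow(Add(-1, 2), Rational(1, 2)), Mul(Add(-4, Mul(-1, l)), Pow(-3, -1))), 2) = Pow(Add(Pow(1, Rational(1, 2)), Mul(Add(-4, Mul(-1, l)), Rational(-1, 3))), 2) = Pow(Add(1, Add(Rational(4, 3), Mul(Rational(1, 3), l))), 2) = Pow(Add(Rational(7, 3), Mul(Rational(1, 3), l)), 2))
Pow(Add(Function('j')(287), O), -1) = Pow(Add(Mul(Rational(1, 9), Pow(Add(7, 287), 2)), 20465), -1) = Pow(Add(Mul(Rational(1, 9), Pow(294, 2)), 20465), -1) = Pow(Add(Mul(Rational(1, 9), 86436), 20465), -1) = Pow(Add(9604, 20465), -1) = Pow(30069, -1) = Rational(1, 30069)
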